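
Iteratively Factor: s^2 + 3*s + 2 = (s + 1)*(s + 2)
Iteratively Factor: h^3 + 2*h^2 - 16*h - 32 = (h + 2)*(h^2 - 16) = (h + 2)*(h + 4)*(h - 4)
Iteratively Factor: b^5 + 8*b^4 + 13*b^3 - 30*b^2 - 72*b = (b)*(b^4 + 8*b^3 + 13*b^2 - 30*b - 72) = b*(b + 3)*(b^3 + 5*b^2 - 2*b - 24) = b*(b - 2)*(b + 3)*(b^2 + 7*b + 12) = b*(b - 2)*(b + 3)^2*(b + 4)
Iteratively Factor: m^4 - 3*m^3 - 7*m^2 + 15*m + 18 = (m - 3)*(m^3 - 7*m - 6) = (m - 3)*(m + 2)*(m^2 - 2*m - 3) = (m - 3)*(m + 1)*(m + 2)*(m - 3)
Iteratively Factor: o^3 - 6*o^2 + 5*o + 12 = (o + 1)*(o^2 - 7*o + 12) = (o - 4)*(o + 1)*(o - 3)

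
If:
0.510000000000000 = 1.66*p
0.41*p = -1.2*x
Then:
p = 0.31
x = -0.10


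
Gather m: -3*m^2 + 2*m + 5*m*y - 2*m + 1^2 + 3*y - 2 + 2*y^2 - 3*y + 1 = -3*m^2 + 5*m*y + 2*y^2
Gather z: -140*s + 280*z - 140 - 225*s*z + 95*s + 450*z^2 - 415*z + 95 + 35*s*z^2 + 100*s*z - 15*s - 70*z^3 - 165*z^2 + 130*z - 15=-60*s - 70*z^3 + z^2*(35*s + 285) + z*(-125*s - 5) - 60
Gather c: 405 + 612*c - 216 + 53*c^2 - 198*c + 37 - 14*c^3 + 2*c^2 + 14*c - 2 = -14*c^3 + 55*c^2 + 428*c + 224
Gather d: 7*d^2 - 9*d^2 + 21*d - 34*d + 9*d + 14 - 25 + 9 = -2*d^2 - 4*d - 2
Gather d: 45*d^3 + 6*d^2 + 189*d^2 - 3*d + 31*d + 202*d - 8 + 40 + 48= 45*d^3 + 195*d^2 + 230*d + 80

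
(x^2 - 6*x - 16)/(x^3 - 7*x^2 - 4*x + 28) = (x - 8)/(x^2 - 9*x + 14)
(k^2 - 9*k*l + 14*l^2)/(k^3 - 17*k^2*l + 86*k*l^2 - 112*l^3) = 1/(k - 8*l)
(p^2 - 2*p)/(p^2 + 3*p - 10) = p/(p + 5)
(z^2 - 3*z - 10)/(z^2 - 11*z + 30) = (z + 2)/(z - 6)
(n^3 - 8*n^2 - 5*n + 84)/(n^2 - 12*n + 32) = (n^2 - 4*n - 21)/(n - 8)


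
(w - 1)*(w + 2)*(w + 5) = w^3 + 6*w^2 + 3*w - 10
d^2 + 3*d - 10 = (d - 2)*(d + 5)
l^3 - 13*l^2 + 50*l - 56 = (l - 7)*(l - 4)*(l - 2)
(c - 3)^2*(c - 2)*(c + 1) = c^4 - 7*c^3 + 13*c^2 + 3*c - 18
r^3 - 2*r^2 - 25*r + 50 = (r - 5)*(r - 2)*(r + 5)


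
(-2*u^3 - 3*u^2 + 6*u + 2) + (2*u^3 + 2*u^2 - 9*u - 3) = -u^2 - 3*u - 1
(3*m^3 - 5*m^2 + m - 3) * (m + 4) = 3*m^4 + 7*m^3 - 19*m^2 + m - 12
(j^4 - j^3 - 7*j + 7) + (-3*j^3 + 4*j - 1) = j^4 - 4*j^3 - 3*j + 6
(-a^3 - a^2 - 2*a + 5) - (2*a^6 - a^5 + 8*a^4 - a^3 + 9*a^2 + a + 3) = -2*a^6 + a^5 - 8*a^4 - 10*a^2 - 3*a + 2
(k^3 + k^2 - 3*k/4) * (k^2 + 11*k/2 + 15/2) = k^5 + 13*k^4/2 + 49*k^3/4 + 27*k^2/8 - 45*k/8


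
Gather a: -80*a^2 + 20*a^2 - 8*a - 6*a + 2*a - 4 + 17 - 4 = -60*a^2 - 12*a + 9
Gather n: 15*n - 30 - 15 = 15*n - 45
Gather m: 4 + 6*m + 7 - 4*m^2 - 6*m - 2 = 9 - 4*m^2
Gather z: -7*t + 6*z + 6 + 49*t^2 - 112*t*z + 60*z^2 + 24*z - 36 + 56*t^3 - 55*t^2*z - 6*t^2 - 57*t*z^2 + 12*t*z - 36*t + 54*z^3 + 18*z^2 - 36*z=56*t^3 + 43*t^2 - 43*t + 54*z^3 + z^2*(78 - 57*t) + z*(-55*t^2 - 100*t - 6) - 30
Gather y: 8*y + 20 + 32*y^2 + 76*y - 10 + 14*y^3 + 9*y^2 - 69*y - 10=14*y^3 + 41*y^2 + 15*y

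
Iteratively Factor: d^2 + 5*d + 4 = (d + 4)*(d + 1)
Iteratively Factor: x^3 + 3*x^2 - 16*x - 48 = (x - 4)*(x^2 + 7*x + 12) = (x - 4)*(x + 3)*(x + 4)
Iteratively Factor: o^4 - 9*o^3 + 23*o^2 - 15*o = (o - 1)*(o^3 - 8*o^2 + 15*o) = (o - 5)*(o - 1)*(o^2 - 3*o) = o*(o - 5)*(o - 1)*(o - 3)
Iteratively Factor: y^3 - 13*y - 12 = (y + 1)*(y^2 - y - 12) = (y + 1)*(y + 3)*(y - 4)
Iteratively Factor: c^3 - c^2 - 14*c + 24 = (c - 3)*(c^2 + 2*c - 8) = (c - 3)*(c + 4)*(c - 2)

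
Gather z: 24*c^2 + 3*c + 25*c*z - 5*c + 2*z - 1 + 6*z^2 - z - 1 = 24*c^2 - 2*c + 6*z^2 + z*(25*c + 1) - 2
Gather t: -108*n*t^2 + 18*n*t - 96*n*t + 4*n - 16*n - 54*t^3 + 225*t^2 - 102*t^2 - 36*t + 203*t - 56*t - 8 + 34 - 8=-12*n - 54*t^3 + t^2*(123 - 108*n) + t*(111 - 78*n) + 18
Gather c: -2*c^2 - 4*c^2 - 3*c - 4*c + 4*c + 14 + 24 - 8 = -6*c^2 - 3*c + 30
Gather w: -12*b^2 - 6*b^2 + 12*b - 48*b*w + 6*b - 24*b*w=-18*b^2 - 72*b*w + 18*b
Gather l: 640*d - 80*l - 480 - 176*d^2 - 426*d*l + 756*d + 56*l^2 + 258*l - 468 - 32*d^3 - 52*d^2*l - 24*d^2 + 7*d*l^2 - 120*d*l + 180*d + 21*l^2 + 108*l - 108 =-32*d^3 - 200*d^2 + 1576*d + l^2*(7*d + 77) + l*(-52*d^2 - 546*d + 286) - 1056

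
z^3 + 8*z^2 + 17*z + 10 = (z + 1)*(z + 2)*(z + 5)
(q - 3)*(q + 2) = q^2 - q - 6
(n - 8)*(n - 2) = n^2 - 10*n + 16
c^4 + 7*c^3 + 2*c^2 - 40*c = c*(c - 2)*(c + 4)*(c + 5)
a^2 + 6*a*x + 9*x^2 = (a + 3*x)^2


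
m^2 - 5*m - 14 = (m - 7)*(m + 2)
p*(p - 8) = p^2 - 8*p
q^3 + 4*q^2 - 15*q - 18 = (q - 3)*(q + 1)*(q + 6)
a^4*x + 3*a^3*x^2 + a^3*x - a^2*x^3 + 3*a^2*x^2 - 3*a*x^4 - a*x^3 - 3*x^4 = (a - x)*(a + x)*(a + 3*x)*(a*x + x)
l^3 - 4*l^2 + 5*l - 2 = (l - 2)*(l - 1)^2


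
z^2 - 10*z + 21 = (z - 7)*(z - 3)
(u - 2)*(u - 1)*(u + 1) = u^3 - 2*u^2 - u + 2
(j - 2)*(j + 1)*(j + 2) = j^3 + j^2 - 4*j - 4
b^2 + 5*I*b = b*(b + 5*I)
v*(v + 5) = v^2 + 5*v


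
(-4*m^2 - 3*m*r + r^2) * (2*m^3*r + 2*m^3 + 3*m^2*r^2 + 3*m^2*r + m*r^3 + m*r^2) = -8*m^5*r - 8*m^5 - 18*m^4*r^2 - 18*m^4*r - 11*m^3*r^3 - 11*m^3*r^2 + m*r^5 + m*r^4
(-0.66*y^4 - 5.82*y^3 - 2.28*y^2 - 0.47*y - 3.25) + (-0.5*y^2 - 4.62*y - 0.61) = -0.66*y^4 - 5.82*y^3 - 2.78*y^2 - 5.09*y - 3.86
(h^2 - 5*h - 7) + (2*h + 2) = h^2 - 3*h - 5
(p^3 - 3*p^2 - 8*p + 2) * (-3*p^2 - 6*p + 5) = -3*p^5 + 3*p^4 + 47*p^3 + 27*p^2 - 52*p + 10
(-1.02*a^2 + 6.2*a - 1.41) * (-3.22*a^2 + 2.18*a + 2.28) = 3.2844*a^4 - 22.1876*a^3 + 15.7306*a^2 + 11.0622*a - 3.2148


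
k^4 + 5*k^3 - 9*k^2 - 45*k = k*(k - 3)*(k + 3)*(k + 5)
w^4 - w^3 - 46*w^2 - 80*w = w*(w - 8)*(w + 2)*(w + 5)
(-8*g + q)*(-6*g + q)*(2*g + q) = 96*g^3 + 20*g^2*q - 12*g*q^2 + q^3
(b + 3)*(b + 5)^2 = b^3 + 13*b^2 + 55*b + 75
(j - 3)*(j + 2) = j^2 - j - 6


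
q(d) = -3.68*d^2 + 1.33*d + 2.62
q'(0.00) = 1.33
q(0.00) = 2.62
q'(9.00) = -64.91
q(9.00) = -283.49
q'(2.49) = -17.00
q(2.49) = -16.88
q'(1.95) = -13.02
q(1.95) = -8.78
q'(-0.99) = 8.62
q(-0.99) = -2.30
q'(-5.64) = 42.84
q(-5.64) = -121.94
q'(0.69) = -3.75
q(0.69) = 1.79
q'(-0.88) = 7.81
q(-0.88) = -1.40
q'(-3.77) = 29.08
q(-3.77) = -54.70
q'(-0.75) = 6.85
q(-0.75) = -0.45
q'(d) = 1.33 - 7.36*d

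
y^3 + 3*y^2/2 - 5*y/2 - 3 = (y - 3/2)*(y + 1)*(y + 2)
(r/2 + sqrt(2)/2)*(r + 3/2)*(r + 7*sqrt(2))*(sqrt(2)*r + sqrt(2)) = sqrt(2)*r^4/2 + 5*sqrt(2)*r^3/4 + 8*r^3 + 31*sqrt(2)*r^2/4 + 20*r^2 + 12*r + 35*sqrt(2)*r/2 + 21*sqrt(2)/2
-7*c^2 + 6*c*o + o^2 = (-c + o)*(7*c + o)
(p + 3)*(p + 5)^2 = p^3 + 13*p^2 + 55*p + 75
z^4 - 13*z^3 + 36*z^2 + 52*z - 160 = (z - 8)*(z - 5)*(z - 2)*(z + 2)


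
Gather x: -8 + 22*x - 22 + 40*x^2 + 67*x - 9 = 40*x^2 + 89*x - 39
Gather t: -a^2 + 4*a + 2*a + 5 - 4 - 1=-a^2 + 6*a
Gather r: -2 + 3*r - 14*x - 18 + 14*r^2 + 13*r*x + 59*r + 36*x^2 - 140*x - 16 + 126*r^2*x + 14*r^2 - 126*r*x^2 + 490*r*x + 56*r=r^2*(126*x + 28) + r*(-126*x^2 + 503*x + 118) + 36*x^2 - 154*x - 36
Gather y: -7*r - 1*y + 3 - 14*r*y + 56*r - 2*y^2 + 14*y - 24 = 49*r - 2*y^2 + y*(13 - 14*r) - 21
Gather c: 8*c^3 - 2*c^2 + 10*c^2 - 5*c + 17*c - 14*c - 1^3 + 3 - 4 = 8*c^3 + 8*c^2 - 2*c - 2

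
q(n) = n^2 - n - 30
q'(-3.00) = -7.00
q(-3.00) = -18.00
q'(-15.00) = -31.00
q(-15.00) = 210.00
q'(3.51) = 6.02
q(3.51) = -21.19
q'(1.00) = 1.00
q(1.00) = -30.00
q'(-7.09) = -15.18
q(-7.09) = 27.36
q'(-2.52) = -6.04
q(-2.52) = -21.13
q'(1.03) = 1.06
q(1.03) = -29.97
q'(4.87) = 8.74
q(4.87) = -11.15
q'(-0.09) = -1.18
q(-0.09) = -29.90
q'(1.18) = 1.36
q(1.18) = -29.79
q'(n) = 2*n - 1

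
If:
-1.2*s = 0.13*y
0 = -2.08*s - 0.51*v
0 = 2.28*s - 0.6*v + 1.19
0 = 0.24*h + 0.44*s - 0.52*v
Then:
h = 2.69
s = -0.25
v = 1.03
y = 2.32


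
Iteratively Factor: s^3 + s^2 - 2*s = (s)*(s^2 + s - 2) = s*(s - 1)*(s + 2)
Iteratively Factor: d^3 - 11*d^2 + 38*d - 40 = (d - 5)*(d^2 - 6*d + 8) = (d - 5)*(d - 2)*(d - 4)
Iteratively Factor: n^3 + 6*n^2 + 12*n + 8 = (n + 2)*(n^2 + 4*n + 4) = (n + 2)^2*(n + 2)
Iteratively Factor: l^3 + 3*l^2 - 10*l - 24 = (l + 2)*(l^2 + l - 12) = (l + 2)*(l + 4)*(l - 3)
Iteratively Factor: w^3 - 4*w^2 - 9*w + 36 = (w + 3)*(w^2 - 7*w + 12) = (w - 4)*(w + 3)*(w - 3)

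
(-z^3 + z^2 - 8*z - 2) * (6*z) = -6*z^4 + 6*z^3 - 48*z^2 - 12*z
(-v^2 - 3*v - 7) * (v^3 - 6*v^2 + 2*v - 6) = -v^5 + 3*v^4 + 9*v^3 + 42*v^2 + 4*v + 42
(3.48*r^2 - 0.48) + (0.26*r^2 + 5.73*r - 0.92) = 3.74*r^2 + 5.73*r - 1.4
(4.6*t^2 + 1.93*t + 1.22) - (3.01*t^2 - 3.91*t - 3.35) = 1.59*t^2 + 5.84*t + 4.57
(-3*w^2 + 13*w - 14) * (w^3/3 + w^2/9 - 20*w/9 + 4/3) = -w^5 + 4*w^4 + 31*w^3/9 - 310*w^2/9 + 436*w/9 - 56/3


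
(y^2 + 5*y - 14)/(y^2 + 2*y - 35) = (y - 2)/(y - 5)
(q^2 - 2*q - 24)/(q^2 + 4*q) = (q - 6)/q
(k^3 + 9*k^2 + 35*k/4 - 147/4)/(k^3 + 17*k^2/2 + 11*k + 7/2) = (4*k^2 + 8*k - 21)/(2*(2*k^2 + 3*k + 1))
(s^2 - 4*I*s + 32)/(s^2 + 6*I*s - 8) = (s - 8*I)/(s + 2*I)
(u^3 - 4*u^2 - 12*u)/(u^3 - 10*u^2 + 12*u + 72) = u/(u - 6)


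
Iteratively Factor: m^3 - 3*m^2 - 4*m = (m)*(m^2 - 3*m - 4) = m*(m + 1)*(m - 4)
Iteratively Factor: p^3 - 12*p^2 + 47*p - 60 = (p - 4)*(p^2 - 8*p + 15) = (p - 5)*(p - 4)*(p - 3)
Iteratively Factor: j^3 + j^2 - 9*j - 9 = (j - 3)*(j^2 + 4*j + 3) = (j - 3)*(j + 1)*(j + 3)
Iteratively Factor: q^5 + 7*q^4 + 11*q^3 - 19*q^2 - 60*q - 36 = (q + 3)*(q^4 + 4*q^3 - q^2 - 16*q - 12) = (q + 1)*(q + 3)*(q^3 + 3*q^2 - 4*q - 12) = (q + 1)*(q + 2)*(q + 3)*(q^2 + q - 6) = (q + 1)*(q + 2)*(q + 3)^2*(q - 2)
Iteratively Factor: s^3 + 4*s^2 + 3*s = (s + 1)*(s^2 + 3*s) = (s + 1)*(s + 3)*(s)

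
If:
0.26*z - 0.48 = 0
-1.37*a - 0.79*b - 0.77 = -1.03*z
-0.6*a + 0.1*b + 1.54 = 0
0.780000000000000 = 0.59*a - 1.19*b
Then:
No Solution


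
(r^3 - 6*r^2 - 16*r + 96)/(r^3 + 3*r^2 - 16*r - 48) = (r - 6)/(r + 3)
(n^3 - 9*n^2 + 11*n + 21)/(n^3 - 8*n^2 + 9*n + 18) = (n - 7)/(n - 6)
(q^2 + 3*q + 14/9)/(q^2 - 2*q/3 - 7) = (q + 2/3)/(q - 3)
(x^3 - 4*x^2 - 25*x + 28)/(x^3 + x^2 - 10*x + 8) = (x - 7)/(x - 2)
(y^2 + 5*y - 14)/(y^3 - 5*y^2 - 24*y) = (-y^2 - 5*y + 14)/(y*(-y^2 + 5*y + 24))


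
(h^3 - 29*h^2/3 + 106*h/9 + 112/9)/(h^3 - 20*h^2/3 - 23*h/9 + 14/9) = (3*h^2 - 31*h + 56)/(3*h^2 - 22*h + 7)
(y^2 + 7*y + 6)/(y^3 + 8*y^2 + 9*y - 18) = (y + 1)/(y^2 + 2*y - 3)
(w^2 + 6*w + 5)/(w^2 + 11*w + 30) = (w + 1)/(w + 6)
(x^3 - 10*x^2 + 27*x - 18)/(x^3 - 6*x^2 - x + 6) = (x - 3)/(x + 1)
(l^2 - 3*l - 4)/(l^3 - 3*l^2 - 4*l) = 1/l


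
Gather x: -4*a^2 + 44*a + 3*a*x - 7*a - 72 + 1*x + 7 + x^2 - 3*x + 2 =-4*a^2 + 37*a + x^2 + x*(3*a - 2) - 63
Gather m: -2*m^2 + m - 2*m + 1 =-2*m^2 - m + 1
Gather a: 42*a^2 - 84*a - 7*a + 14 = 42*a^2 - 91*a + 14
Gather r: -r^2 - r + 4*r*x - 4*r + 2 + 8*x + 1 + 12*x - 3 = -r^2 + r*(4*x - 5) + 20*x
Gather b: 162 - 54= 108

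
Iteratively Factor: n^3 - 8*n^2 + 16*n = (n)*(n^2 - 8*n + 16) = n*(n - 4)*(n - 4)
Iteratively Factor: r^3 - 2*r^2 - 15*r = (r - 5)*(r^2 + 3*r) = (r - 5)*(r + 3)*(r)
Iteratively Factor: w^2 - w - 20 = (w - 5)*(w + 4)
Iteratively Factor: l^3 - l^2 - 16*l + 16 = (l - 4)*(l^2 + 3*l - 4) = (l - 4)*(l - 1)*(l + 4)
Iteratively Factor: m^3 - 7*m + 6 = (m - 1)*(m^2 + m - 6) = (m - 1)*(m + 3)*(m - 2)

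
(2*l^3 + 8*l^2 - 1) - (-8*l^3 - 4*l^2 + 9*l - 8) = 10*l^3 + 12*l^2 - 9*l + 7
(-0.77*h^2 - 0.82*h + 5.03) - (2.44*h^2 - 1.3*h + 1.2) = -3.21*h^2 + 0.48*h + 3.83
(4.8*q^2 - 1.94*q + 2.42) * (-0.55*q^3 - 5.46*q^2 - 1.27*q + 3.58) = -2.64*q^5 - 25.141*q^4 + 3.1654*q^3 + 6.4346*q^2 - 10.0186*q + 8.6636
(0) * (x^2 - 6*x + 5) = 0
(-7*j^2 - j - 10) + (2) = -7*j^2 - j - 8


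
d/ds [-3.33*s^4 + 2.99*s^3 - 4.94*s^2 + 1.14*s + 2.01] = -13.32*s^3 + 8.97*s^2 - 9.88*s + 1.14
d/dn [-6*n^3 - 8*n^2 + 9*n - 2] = -18*n^2 - 16*n + 9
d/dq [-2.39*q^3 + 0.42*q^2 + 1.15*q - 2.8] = -7.17*q^2 + 0.84*q + 1.15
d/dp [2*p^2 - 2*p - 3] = 4*p - 2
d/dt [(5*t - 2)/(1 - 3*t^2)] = (15*t^2 - 12*t + 5)/(9*t^4 - 6*t^2 + 1)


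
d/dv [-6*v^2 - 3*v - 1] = -12*v - 3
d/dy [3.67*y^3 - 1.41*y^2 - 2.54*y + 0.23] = 11.01*y^2 - 2.82*y - 2.54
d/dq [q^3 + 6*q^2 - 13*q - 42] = 3*q^2 + 12*q - 13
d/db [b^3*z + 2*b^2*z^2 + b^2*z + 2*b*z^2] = z*(3*b^2 + 4*b*z + 2*b + 2*z)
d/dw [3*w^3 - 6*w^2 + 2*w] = 9*w^2 - 12*w + 2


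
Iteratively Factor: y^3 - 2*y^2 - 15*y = (y - 5)*(y^2 + 3*y) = (y - 5)*(y + 3)*(y)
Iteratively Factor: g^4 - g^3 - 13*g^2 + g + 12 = (g + 3)*(g^3 - 4*g^2 - g + 4) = (g + 1)*(g + 3)*(g^2 - 5*g + 4) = (g - 4)*(g + 1)*(g + 3)*(g - 1)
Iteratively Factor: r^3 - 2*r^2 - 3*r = (r)*(r^2 - 2*r - 3) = r*(r + 1)*(r - 3)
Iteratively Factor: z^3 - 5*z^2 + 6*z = (z)*(z^2 - 5*z + 6) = z*(z - 3)*(z - 2)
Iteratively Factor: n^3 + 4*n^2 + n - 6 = (n - 1)*(n^2 + 5*n + 6) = (n - 1)*(n + 2)*(n + 3)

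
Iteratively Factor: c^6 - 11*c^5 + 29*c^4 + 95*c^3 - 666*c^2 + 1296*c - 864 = (c - 3)*(c^5 - 8*c^4 + 5*c^3 + 110*c^2 - 336*c + 288) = (c - 3)*(c - 2)*(c^4 - 6*c^3 - 7*c^2 + 96*c - 144) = (c - 4)*(c - 3)*(c - 2)*(c^3 - 2*c^2 - 15*c + 36) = (c - 4)*(c - 3)*(c - 2)*(c + 4)*(c^2 - 6*c + 9) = (c - 4)*(c - 3)^2*(c - 2)*(c + 4)*(c - 3)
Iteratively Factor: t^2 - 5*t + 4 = (t - 1)*(t - 4)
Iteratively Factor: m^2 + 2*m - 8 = (m - 2)*(m + 4)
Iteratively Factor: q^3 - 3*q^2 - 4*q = (q + 1)*(q^2 - 4*q) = (q - 4)*(q + 1)*(q)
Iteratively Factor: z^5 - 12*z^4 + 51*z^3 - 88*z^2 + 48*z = (z)*(z^4 - 12*z^3 + 51*z^2 - 88*z + 48) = z*(z - 4)*(z^3 - 8*z^2 + 19*z - 12) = z*(z - 4)*(z - 1)*(z^2 - 7*z + 12) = z*(z - 4)^2*(z - 1)*(z - 3)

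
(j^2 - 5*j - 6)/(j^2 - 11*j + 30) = (j + 1)/(j - 5)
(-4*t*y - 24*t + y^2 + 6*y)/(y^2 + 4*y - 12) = (-4*t + y)/(y - 2)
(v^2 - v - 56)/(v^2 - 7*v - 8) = (v + 7)/(v + 1)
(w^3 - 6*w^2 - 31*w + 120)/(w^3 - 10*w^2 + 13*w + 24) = (w + 5)/(w + 1)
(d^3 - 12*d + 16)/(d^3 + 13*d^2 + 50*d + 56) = (d^2 - 4*d + 4)/(d^2 + 9*d + 14)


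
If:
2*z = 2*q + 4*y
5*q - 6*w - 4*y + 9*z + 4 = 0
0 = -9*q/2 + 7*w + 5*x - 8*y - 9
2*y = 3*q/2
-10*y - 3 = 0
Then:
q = -2/5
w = -29/30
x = 347/150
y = -3/10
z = -1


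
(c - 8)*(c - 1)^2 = c^3 - 10*c^2 + 17*c - 8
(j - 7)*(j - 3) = j^2 - 10*j + 21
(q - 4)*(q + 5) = q^2 + q - 20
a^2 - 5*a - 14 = (a - 7)*(a + 2)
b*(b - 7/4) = b^2 - 7*b/4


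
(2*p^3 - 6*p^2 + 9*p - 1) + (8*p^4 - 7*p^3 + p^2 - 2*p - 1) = 8*p^4 - 5*p^3 - 5*p^2 + 7*p - 2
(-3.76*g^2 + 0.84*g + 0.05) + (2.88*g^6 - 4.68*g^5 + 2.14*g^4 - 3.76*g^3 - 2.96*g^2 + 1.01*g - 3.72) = 2.88*g^6 - 4.68*g^5 + 2.14*g^4 - 3.76*g^3 - 6.72*g^2 + 1.85*g - 3.67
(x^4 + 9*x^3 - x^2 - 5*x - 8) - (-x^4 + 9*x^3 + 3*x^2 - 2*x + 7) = 2*x^4 - 4*x^2 - 3*x - 15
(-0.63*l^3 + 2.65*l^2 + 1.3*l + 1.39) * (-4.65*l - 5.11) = 2.9295*l^4 - 9.1032*l^3 - 19.5865*l^2 - 13.1065*l - 7.1029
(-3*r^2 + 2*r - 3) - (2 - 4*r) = -3*r^2 + 6*r - 5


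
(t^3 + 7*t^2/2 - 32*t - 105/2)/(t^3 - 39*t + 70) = (t + 3/2)/(t - 2)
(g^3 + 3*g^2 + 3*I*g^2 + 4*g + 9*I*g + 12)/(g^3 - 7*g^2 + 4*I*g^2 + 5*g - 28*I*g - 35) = (g^2 + g*(3 + 4*I) + 12*I)/(g^2 + g*(-7 + 5*I) - 35*I)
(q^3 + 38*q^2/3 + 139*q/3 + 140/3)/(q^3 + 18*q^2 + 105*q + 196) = (q + 5/3)/(q + 7)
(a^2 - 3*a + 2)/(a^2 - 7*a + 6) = (a - 2)/(a - 6)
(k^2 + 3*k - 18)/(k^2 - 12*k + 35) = (k^2 + 3*k - 18)/(k^2 - 12*k + 35)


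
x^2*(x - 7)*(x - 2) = x^4 - 9*x^3 + 14*x^2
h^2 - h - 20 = (h - 5)*(h + 4)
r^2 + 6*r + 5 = (r + 1)*(r + 5)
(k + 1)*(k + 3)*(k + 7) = k^3 + 11*k^2 + 31*k + 21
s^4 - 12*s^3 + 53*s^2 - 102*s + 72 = (s - 4)*(s - 3)^2*(s - 2)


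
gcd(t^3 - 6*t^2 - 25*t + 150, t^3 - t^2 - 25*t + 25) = t^2 - 25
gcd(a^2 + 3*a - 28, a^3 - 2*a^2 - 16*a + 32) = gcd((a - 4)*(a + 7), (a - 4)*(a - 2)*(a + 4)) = a - 4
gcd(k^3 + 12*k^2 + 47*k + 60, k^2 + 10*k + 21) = k + 3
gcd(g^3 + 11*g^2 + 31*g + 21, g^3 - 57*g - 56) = g^2 + 8*g + 7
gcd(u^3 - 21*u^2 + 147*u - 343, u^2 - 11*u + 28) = u - 7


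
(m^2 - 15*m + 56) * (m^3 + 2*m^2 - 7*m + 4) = m^5 - 13*m^4 + 19*m^3 + 221*m^2 - 452*m + 224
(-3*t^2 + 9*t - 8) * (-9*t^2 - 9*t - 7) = 27*t^4 - 54*t^3 + 12*t^2 + 9*t + 56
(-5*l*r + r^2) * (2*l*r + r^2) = -10*l^2*r^2 - 3*l*r^3 + r^4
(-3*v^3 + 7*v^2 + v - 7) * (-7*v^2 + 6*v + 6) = 21*v^5 - 67*v^4 + 17*v^3 + 97*v^2 - 36*v - 42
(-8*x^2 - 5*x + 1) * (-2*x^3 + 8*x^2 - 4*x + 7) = 16*x^5 - 54*x^4 - 10*x^3 - 28*x^2 - 39*x + 7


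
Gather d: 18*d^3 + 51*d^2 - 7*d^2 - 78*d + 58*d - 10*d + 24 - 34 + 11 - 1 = 18*d^3 + 44*d^2 - 30*d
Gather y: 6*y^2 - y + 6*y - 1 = 6*y^2 + 5*y - 1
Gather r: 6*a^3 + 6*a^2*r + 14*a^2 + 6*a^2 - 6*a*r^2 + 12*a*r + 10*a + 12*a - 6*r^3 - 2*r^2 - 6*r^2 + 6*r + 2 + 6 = 6*a^3 + 20*a^2 + 22*a - 6*r^3 + r^2*(-6*a - 8) + r*(6*a^2 + 12*a + 6) + 8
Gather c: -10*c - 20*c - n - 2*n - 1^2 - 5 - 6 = -30*c - 3*n - 12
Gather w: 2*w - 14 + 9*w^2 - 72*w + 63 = 9*w^2 - 70*w + 49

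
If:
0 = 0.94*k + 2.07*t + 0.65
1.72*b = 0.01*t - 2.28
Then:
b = 0.00581395348837209*t - 1.32558139534884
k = -2.20212765957447*t - 0.691489361702128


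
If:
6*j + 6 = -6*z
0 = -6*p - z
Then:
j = -z - 1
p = -z/6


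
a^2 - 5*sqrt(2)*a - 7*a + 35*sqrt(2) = (a - 7)*(a - 5*sqrt(2))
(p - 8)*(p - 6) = p^2 - 14*p + 48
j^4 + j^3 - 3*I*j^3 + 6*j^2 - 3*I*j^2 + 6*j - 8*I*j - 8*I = (j + 1)*(j - 4*I)*(j - I)*(j + 2*I)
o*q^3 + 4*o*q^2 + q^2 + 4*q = q*(q + 4)*(o*q + 1)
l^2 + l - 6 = (l - 2)*(l + 3)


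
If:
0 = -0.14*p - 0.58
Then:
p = -4.14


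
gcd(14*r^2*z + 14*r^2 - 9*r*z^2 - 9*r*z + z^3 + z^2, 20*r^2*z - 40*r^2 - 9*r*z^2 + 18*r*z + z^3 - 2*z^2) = 1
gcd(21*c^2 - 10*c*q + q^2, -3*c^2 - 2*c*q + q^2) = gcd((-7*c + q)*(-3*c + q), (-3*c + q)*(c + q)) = -3*c + q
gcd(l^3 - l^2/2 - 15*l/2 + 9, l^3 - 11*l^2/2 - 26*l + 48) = l - 3/2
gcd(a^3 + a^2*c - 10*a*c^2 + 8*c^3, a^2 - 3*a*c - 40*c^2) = 1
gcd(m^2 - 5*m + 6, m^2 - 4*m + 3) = m - 3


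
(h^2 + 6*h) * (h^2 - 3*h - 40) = h^4 + 3*h^3 - 58*h^2 - 240*h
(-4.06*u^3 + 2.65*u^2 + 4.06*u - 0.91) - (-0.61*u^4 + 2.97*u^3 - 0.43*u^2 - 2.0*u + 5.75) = 0.61*u^4 - 7.03*u^3 + 3.08*u^2 + 6.06*u - 6.66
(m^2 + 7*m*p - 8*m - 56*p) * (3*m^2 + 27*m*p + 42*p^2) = 3*m^4 + 48*m^3*p - 24*m^3 + 231*m^2*p^2 - 384*m^2*p + 294*m*p^3 - 1848*m*p^2 - 2352*p^3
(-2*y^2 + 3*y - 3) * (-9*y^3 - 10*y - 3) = 18*y^5 - 27*y^4 + 47*y^3 - 24*y^2 + 21*y + 9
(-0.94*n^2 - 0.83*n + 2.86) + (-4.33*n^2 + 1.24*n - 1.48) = -5.27*n^2 + 0.41*n + 1.38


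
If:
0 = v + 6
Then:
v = -6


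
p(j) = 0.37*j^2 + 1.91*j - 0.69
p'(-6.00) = -2.53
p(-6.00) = 1.17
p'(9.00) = 8.57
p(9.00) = 46.47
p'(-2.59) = -0.01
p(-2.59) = -3.15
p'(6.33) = 6.59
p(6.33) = 26.23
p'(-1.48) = 0.81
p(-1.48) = -2.71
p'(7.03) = 7.11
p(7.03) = 31.02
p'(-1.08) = 1.11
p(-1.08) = -2.32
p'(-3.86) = -0.95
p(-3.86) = -2.55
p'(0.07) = 1.96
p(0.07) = -0.55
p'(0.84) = 2.53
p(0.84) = 1.18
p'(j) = 0.74*j + 1.91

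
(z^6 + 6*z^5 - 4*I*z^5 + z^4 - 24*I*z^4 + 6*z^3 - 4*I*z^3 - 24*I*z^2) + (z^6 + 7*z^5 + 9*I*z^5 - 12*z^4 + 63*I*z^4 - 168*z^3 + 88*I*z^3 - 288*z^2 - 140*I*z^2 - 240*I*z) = 2*z^6 + 13*z^5 + 5*I*z^5 - 11*z^4 + 39*I*z^4 - 162*z^3 + 84*I*z^3 - 288*z^2 - 164*I*z^2 - 240*I*z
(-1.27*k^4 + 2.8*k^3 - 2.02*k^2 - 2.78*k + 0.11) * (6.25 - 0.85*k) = 1.0795*k^5 - 10.3175*k^4 + 19.217*k^3 - 10.262*k^2 - 17.4685*k + 0.6875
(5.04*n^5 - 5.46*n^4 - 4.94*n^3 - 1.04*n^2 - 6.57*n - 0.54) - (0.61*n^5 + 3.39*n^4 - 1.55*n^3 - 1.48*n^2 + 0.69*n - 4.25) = 4.43*n^5 - 8.85*n^4 - 3.39*n^3 + 0.44*n^2 - 7.26*n + 3.71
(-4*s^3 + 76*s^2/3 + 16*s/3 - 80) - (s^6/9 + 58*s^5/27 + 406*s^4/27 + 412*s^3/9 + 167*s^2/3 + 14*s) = -s^6/9 - 58*s^5/27 - 406*s^4/27 - 448*s^3/9 - 91*s^2/3 - 26*s/3 - 80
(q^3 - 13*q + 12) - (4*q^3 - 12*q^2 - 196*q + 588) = -3*q^3 + 12*q^2 + 183*q - 576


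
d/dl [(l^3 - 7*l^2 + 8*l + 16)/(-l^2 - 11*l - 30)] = (-l^4 - 22*l^3 - 5*l^2 + 452*l - 64)/(l^4 + 22*l^3 + 181*l^2 + 660*l + 900)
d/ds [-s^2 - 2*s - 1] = -2*s - 2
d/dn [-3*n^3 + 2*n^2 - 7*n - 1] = -9*n^2 + 4*n - 7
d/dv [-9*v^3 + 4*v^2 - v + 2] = -27*v^2 + 8*v - 1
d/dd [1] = 0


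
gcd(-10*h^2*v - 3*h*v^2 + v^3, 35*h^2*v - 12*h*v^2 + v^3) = -5*h*v + v^2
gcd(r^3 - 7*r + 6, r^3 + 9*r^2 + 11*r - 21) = r^2 + 2*r - 3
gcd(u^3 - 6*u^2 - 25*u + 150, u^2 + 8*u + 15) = u + 5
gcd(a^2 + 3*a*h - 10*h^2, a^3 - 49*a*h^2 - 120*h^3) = a + 5*h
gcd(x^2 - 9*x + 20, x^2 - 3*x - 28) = 1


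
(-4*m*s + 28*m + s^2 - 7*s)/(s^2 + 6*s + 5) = (-4*m*s + 28*m + s^2 - 7*s)/(s^2 + 6*s + 5)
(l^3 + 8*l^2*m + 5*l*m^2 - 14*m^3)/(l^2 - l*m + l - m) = (l^2 + 9*l*m + 14*m^2)/(l + 1)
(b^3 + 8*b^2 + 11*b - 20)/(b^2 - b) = b + 9 + 20/b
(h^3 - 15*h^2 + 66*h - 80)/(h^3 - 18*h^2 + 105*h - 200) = (h - 2)/(h - 5)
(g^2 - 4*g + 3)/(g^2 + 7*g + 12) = (g^2 - 4*g + 3)/(g^2 + 7*g + 12)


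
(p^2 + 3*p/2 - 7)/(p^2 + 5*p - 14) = (p + 7/2)/(p + 7)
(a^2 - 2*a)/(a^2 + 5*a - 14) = a/(a + 7)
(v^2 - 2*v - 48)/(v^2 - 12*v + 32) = (v + 6)/(v - 4)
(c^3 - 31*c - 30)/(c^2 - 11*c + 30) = (c^2 + 6*c + 5)/(c - 5)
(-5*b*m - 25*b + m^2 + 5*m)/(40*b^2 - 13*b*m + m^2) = (-m - 5)/(8*b - m)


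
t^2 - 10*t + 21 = (t - 7)*(t - 3)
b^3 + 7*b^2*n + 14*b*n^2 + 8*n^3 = (b + n)*(b + 2*n)*(b + 4*n)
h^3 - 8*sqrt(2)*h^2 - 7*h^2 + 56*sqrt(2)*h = h*(h - 7)*(h - 8*sqrt(2))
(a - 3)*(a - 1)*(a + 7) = a^3 + 3*a^2 - 25*a + 21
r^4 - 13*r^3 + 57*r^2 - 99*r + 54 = (r - 6)*(r - 3)^2*(r - 1)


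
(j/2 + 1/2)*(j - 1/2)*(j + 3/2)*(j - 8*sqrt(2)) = j^4/2 - 4*sqrt(2)*j^3 + j^3 - 8*sqrt(2)*j^2 + j^2/8 - sqrt(2)*j - 3*j/8 + 3*sqrt(2)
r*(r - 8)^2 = r^3 - 16*r^2 + 64*r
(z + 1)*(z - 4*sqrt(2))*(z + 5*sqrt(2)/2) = z^3 - 3*sqrt(2)*z^2/2 + z^2 - 20*z - 3*sqrt(2)*z/2 - 20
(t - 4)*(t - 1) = t^2 - 5*t + 4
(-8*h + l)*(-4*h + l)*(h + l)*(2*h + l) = 64*h^4 + 72*h^3*l - 2*h^2*l^2 - 9*h*l^3 + l^4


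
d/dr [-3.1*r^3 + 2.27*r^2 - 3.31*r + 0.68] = -9.3*r^2 + 4.54*r - 3.31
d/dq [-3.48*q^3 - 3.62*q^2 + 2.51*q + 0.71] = -10.44*q^2 - 7.24*q + 2.51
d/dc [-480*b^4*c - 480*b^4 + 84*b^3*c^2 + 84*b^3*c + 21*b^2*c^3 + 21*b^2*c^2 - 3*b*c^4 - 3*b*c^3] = 3*b*(-160*b^3 + 56*b^2*c + 28*b^2 + 21*b*c^2 + 14*b*c - 4*c^3 - 3*c^2)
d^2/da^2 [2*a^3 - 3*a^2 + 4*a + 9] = 12*a - 6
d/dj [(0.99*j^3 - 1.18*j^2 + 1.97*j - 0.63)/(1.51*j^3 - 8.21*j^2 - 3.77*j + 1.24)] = (-8.88178419700125e-16*j^5 - 6.3461*j^4 - 13.414*j^3 + 27.159*j^2 - 13.271*j + 0.0676999999999999)/(2.2801*j^6 - 24.7942*j^5 + 56.0187*j^4 + 65.6482*j^3 - 6.1479*j^2 - 9.3496*j + 1.5376)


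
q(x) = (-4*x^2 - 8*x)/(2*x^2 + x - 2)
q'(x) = (-8*x - 8)/(2*x^2 + x - 2) + (-4*x - 1)*(-4*x^2 - 8*x)/(2*x^2 + x - 2)^2 = 4*(3*x^2 + 4*x + 4)/(4*x^4 + 4*x^3 - 7*x^2 - 4*x + 4)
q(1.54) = -5.09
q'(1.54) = 3.77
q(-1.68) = 1.09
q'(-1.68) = 5.95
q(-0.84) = -2.73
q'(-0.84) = 5.40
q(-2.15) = -0.25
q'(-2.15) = 1.43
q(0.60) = 9.18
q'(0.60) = 64.71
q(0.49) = 4.74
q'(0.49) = 25.20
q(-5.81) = -1.48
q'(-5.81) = 0.09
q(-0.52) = -1.56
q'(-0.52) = 2.79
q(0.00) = 0.00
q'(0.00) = 4.00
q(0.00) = 0.00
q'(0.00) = 4.00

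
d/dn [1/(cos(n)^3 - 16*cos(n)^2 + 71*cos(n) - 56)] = (3*cos(n)^2 - 32*cos(n) + 71)*sin(n)/(cos(n)^3 - 16*cos(n)^2 + 71*cos(n) - 56)^2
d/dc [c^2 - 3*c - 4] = 2*c - 3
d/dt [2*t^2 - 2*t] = 4*t - 2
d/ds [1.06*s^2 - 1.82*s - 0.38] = 2.12*s - 1.82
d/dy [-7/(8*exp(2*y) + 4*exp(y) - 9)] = (112*exp(y) + 28)*exp(y)/(8*exp(2*y) + 4*exp(y) - 9)^2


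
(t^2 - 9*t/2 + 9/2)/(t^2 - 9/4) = 2*(t - 3)/(2*t + 3)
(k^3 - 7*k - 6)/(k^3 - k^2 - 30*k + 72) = (k^2 + 3*k + 2)/(k^2 + 2*k - 24)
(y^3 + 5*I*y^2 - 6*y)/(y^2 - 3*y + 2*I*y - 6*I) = y*(y + 3*I)/(y - 3)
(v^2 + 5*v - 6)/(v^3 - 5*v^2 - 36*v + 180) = (v - 1)/(v^2 - 11*v + 30)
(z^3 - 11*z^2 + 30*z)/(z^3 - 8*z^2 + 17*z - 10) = z*(z - 6)/(z^2 - 3*z + 2)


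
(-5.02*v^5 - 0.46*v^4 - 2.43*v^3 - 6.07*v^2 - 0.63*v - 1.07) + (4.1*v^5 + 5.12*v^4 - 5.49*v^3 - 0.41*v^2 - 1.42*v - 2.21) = -0.92*v^5 + 4.66*v^4 - 7.92*v^3 - 6.48*v^2 - 2.05*v - 3.28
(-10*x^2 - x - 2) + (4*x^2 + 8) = -6*x^2 - x + 6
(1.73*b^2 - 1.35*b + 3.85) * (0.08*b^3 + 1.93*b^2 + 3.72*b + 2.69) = 0.1384*b^5 + 3.2309*b^4 + 4.1381*b^3 + 7.0622*b^2 + 10.6905*b + 10.3565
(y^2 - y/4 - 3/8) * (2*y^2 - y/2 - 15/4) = 2*y^4 - y^3 - 35*y^2/8 + 9*y/8 + 45/32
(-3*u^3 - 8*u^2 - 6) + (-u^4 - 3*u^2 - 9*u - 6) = -u^4 - 3*u^3 - 11*u^2 - 9*u - 12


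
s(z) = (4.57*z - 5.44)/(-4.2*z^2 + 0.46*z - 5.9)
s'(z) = (4.57*z - 5.44)*(8.4*z - 0.46)/(-4.2*z^2 + 0.46*z - 5.9)^2 + 4.57/(-4.2*z^2 + 0.46*z - 5.9)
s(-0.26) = 1.05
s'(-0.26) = -0.28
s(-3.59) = 0.35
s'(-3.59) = 0.10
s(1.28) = -0.03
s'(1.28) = -0.35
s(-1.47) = 0.78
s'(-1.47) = 0.34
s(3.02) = -0.20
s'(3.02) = 0.01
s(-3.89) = 0.33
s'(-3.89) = 0.09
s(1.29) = -0.04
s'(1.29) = -0.34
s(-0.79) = 1.02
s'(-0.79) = 0.30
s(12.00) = -0.08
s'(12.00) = 0.01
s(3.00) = -0.20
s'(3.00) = 0.01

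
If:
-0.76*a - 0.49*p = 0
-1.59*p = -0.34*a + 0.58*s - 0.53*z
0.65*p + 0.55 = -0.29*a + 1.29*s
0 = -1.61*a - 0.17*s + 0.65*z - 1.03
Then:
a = -0.15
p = 0.23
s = 0.51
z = 1.35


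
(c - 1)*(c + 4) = c^2 + 3*c - 4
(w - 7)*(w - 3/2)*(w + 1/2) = w^3 - 8*w^2 + 25*w/4 + 21/4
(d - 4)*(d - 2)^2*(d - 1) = d^4 - 9*d^3 + 28*d^2 - 36*d + 16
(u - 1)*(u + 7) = u^2 + 6*u - 7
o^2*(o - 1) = o^3 - o^2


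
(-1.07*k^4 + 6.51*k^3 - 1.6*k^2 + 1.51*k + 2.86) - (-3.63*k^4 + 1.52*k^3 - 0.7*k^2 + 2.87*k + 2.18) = 2.56*k^4 + 4.99*k^3 - 0.9*k^2 - 1.36*k + 0.68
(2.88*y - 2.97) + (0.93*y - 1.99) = 3.81*y - 4.96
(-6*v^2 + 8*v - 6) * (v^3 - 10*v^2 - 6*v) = -6*v^5 + 68*v^4 - 50*v^3 + 12*v^2 + 36*v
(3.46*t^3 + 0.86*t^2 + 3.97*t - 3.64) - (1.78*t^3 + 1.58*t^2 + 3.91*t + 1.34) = 1.68*t^3 - 0.72*t^2 + 0.0600000000000001*t - 4.98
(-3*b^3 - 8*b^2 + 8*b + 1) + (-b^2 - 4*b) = -3*b^3 - 9*b^2 + 4*b + 1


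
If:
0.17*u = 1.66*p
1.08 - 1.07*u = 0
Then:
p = 0.10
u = 1.01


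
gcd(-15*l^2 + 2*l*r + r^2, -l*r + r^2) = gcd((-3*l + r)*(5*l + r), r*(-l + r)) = 1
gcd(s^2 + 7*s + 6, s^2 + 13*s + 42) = s + 6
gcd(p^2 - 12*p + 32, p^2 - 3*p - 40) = p - 8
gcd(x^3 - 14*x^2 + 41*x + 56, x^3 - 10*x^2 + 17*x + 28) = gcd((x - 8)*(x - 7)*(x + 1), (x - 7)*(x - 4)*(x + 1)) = x^2 - 6*x - 7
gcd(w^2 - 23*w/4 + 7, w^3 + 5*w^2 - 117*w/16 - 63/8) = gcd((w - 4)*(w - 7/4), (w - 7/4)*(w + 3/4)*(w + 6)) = w - 7/4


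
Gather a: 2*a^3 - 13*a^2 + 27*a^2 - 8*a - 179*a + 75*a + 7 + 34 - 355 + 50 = 2*a^3 + 14*a^2 - 112*a - 264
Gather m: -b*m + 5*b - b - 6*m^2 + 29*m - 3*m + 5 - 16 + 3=4*b - 6*m^2 + m*(26 - b) - 8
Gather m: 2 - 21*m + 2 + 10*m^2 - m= 10*m^2 - 22*m + 4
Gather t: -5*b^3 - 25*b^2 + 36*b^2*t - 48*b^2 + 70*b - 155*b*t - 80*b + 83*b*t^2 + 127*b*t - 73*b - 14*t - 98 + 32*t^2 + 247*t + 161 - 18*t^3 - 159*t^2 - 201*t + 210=-5*b^3 - 73*b^2 - 83*b - 18*t^3 + t^2*(83*b - 127) + t*(36*b^2 - 28*b + 32) + 273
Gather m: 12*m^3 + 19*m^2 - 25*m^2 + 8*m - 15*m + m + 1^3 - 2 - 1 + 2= 12*m^3 - 6*m^2 - 6*m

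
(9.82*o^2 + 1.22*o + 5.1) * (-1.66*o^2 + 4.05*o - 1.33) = -16.3012*o^4 + 37.7458*o^3 - 16.5856*o^2 + 19.0324*o - 6.783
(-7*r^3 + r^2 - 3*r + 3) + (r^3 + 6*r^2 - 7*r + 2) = -6*r^3 + 7*r^2 - 10*r + 5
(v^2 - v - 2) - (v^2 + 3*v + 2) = -4*v - 4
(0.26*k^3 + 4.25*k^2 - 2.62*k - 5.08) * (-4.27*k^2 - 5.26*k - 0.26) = -1.1102*k^5 - 19.5151*k^4 - 11.2352*k^3 + 34.3678*k^2 + 27.402*k + 1.3208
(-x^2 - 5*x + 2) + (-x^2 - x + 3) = -2*x^2 - 6*x + 5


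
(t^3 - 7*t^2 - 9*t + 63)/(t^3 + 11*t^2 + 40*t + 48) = (t^2 - 10*t + 21)/(t^2 + 8*t + 16)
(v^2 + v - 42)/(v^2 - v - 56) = (v - 6)/(v - 8)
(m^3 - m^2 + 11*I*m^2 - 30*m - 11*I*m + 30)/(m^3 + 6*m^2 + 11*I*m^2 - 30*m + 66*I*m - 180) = (m - 1)/(m + 6)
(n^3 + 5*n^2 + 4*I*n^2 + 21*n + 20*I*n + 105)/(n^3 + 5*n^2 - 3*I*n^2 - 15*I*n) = (n + 7*I)/n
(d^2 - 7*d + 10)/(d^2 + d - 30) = (d - 2)/(d + 6)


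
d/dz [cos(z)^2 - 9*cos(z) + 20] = (9 - 2*cos(z))*sin(z)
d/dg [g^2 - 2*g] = 2*g - 2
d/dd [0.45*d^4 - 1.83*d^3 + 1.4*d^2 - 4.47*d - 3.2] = 1.8*d^3 - 5.49*d^2 + 2.8*d - 4.47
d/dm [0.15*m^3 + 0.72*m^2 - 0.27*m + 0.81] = 0.45*m^2 + 1.44*m - 0.27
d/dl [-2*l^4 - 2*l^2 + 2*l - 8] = -8*l^3 - 4*l + 2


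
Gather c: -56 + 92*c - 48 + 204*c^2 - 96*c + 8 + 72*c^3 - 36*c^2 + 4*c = 72*c^3 + 168*c^2 - 96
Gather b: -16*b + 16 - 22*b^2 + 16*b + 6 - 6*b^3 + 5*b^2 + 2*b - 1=-6*b^3 - 17*b^2 + 2*b + 21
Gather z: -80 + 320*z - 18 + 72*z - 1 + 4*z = 396*z - 99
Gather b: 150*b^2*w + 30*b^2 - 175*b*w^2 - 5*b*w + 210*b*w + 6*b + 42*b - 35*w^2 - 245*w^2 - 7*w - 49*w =b^2*(150*w + 30) + b*(-175*w^2 + 205*w + 48) - 280*w^2 - 56*w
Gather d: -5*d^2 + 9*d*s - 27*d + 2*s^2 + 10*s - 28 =-5*d^2 + d*(9*s - 27) + 2*s^2 + 10*s - 28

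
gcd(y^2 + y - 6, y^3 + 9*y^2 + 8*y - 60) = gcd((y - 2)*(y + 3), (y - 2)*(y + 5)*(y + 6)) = y - 2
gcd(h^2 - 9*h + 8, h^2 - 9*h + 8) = h^2 - 9*h + 8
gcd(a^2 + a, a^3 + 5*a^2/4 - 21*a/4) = a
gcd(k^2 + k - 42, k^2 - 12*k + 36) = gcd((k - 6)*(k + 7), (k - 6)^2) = k - 6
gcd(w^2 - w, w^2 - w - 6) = 1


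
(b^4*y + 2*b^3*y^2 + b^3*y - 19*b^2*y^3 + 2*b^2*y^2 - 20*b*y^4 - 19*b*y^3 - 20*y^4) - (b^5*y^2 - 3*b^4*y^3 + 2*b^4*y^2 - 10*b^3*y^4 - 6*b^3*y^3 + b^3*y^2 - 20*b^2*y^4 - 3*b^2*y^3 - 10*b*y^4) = -b^5*y^2 + 3*b^4*y^3 - 2*b^4*y^2 + b^4*y + 10*b^3*y^4 + 6*b^3*y^3 + b^3*y^2 + b^3*y + 20*b^2*y^4 - 16*b^2*y^3 + 2*b^2*y^2 - 10*b*y^4 - 19*b*y^3 - 20*y^4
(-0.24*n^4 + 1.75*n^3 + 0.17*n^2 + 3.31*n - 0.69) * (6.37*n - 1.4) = -1.5288*n^5 + 11.4835*n^4 - 1.3671*n^3 + 20.8467*n^2 - 9.0293*n + 0.966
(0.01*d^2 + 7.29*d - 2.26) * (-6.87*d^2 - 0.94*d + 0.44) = -0.0687*d^4 - 50.0917*d^3 + 8.678*d^2 + 5.332*d - 0.9944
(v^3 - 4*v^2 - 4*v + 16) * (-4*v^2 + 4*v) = -4*v^5 + 20*v^4 - 80*v^2 + 64*v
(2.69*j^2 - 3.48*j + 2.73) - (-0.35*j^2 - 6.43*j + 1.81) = 3.04*j^2 + 2.95*j + 0.92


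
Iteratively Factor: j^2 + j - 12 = (j - 3)*(j + 4)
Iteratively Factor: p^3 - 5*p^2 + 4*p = (p - 4)*(p^2 - p) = p*(p - 4)*(p - 1)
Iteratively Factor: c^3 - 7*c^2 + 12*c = (c - 4)*(c^2 - 3*c) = (c - 4)*(c - 3)*(c)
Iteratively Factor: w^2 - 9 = (w + 3)*(w - 3)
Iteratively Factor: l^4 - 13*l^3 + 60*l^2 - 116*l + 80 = (l - 4)*(l^3 - 9*l^2 + 24*l - 20) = (l - 5)*(l - 4)*(l^2 - 4*l + 4) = (l - 5)*(l - 4)*(l - 2)*(l - 2)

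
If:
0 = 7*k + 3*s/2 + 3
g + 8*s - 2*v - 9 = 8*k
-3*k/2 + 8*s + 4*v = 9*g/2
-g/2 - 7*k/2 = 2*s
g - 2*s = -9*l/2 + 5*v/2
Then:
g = 57/34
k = -129/238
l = 299/1428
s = 9/17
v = 297/476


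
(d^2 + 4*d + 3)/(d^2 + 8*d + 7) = (d + 3)/(d + 7)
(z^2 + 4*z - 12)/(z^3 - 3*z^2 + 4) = (z + 6)/(z^2 - z - 2)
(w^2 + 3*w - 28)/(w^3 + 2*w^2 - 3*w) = (w^2 + 3*w - 28)/(w*(w^2 + 2*w - 3))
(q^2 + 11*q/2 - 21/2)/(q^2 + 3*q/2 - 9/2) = (q + 7)/(q + 3)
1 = 1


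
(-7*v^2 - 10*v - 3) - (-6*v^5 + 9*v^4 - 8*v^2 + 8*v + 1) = 6*v^5 - 9*v^4 + v^2 - 18*v - 4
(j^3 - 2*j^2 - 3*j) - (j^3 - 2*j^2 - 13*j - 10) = 10*j + 10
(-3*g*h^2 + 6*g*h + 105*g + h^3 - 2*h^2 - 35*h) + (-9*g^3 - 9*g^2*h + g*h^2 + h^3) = -9*g^3 - 9*g^2*h - 2*g*h^2 + 6*g*h + 105*g + 2*h^3 - 2*h^2 - 35*h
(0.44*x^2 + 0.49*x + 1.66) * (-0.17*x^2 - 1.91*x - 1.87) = -0.0748*x^4 - 0.9237*x^3 - 2.0409*x^2 - 4.0869*x - 3.1042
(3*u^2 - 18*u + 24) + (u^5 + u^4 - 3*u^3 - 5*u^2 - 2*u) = u^5 + u^4 - 3*u^3 - 2*u^2 - 20*u + 24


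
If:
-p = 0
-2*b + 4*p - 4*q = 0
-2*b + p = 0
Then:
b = 0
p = 0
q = 0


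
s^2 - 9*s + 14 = (s - 7)*(s - 2)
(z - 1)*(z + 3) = z^2 + 2*z - 3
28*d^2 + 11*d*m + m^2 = (4*d + m)*(7*d + m)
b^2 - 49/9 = (b - 7/3)*(b + 7/3)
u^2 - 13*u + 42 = (u - 7)*(u - 6)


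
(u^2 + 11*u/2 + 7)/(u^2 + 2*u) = (u + 7/2)/u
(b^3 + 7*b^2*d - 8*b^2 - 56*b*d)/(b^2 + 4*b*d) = (b^2 + 7*b*d - 8*b - 56*d)/(b + 4*d)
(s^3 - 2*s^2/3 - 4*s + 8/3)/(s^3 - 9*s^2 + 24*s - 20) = (3*s^2 + 4*s - 4)/(3*(s^2 - 7*s + 10))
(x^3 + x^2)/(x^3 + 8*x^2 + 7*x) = x/(x + 7)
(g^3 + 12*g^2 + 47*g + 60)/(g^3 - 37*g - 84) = (g + 5)/(g - 7)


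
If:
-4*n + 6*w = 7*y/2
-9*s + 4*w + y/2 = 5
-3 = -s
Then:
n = 12 - 17*y/16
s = 3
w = 8 - y/8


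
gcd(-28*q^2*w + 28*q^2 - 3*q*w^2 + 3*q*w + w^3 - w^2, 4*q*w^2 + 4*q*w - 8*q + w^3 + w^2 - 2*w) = 4*q*w - 4*q + w^2 - w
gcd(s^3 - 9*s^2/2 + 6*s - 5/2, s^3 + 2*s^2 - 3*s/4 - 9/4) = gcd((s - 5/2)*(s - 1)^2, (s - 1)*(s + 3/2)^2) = s - 1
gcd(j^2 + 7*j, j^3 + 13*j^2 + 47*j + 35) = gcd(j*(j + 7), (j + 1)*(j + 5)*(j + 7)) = j + 7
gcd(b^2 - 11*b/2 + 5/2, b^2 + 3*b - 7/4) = b - 1/2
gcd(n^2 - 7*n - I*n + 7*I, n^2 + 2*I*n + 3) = n - I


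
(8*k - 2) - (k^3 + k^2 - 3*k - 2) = -k^3 - k^2 + 11*k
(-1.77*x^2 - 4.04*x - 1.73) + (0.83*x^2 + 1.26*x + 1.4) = -0.94*x^2 - 2.78*x - 0.33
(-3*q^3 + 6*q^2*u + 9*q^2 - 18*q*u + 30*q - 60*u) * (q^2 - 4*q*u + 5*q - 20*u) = -3*q^5 + 18*q^4*u - 6*q^4 - 24*q^3*u^2 + 36*q^3*u + 75*q^3 - 48*q^2*u^2 - 450*q^2*u + 150*q^2 + 600*q*u^2 - 900*q*u + 1200*u^2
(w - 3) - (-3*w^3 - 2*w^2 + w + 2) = 3*w^3 + 2*w^2 - 5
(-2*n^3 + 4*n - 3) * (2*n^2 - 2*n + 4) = -4*n^5 + 4*n^4 - 14*n^2 + 22*n - 12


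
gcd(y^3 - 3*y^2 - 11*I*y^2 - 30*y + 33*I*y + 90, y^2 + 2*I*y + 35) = y - 5*I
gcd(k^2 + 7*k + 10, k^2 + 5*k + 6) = k + 2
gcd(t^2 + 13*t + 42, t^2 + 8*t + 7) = t + 7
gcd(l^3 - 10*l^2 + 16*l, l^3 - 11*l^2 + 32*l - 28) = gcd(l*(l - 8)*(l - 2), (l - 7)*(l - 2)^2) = l - 2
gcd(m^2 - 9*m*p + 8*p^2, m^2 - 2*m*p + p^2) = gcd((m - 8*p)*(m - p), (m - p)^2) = -m + p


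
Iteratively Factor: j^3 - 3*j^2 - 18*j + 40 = (j - 2)*(j^2 - j - 20) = (j - 2)*(j + 4)*(j - 5)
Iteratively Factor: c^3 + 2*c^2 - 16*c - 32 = (c + 2)*(c^2 - 16) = (c + 2)*(c + 4)*(c - 4)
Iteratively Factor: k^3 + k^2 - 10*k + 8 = (k - 2)*(k^2 + 3*k - 4) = (k - 2)*(k + 4)*(k - 1)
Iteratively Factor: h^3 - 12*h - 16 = (h - 4)*(h^2 + 4*h + 4) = (h - 4)*(h + 2)*(h + 2)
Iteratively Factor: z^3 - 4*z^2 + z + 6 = (z + 1)*(z^2 - 5*z + 6) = (z - 2)*(z + 1)*(z - 3)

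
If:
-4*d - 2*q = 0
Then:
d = -q/2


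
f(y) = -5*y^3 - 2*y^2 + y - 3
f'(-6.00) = -515.00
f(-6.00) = 999.00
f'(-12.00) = -2111.00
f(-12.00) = 8337.00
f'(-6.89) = -683.52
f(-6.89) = 1530.58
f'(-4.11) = -235.94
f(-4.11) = 306.24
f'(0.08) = 0.58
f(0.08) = -2.94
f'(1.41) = -34.46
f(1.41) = -19.58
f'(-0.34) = 0.63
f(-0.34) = -3.37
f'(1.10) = -21.55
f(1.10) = -10.98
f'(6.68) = -695.06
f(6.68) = -1575.95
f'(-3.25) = -144.44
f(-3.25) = 144.27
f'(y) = -15*y^2 - 4*y + 1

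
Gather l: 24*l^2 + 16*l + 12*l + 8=24*l^2 + 28*l + 8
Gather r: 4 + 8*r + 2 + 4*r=12*r + 6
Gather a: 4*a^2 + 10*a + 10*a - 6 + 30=4*a^2 + 20*a + 24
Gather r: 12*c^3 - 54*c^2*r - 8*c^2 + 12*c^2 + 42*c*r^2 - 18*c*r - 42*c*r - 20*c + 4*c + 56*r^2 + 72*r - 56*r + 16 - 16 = 12*c^3 + 4*c^2 - 16*c + r^2*(42*c + 56) + r*(-54*c^2 - 60*c + 16)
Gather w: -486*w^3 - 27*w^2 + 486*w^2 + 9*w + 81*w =-486*w^3 + 459*w^2 + 90*w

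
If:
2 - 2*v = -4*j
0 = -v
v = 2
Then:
No Solution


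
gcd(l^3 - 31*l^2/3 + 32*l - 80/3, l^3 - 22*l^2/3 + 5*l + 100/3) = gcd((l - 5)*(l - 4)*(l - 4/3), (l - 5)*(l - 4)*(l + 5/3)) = l^2 - 9*l + 20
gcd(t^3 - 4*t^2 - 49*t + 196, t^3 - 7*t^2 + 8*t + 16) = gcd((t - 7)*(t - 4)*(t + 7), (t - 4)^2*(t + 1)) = t - 4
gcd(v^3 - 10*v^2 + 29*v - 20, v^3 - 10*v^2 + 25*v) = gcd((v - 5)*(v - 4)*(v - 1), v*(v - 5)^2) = v - 5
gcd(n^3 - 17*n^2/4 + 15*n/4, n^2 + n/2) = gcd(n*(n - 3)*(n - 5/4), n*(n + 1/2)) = n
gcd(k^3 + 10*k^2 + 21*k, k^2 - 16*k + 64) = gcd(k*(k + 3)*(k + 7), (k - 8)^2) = 1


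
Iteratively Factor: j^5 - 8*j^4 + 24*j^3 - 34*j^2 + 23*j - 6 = (j - 1)*(j^4 - 7*j^3 + 17*j^2 - 17*j + 6) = (j - 3)*(j - 1)*(j^3 - 4*j^2 + 5*j - 2) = (j - 3)*(j - 1)^2*(j^2 - 3*j + 2) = (j - 3)*(j - 1)^3*(j - 2)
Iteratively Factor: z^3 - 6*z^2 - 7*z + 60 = (z - 5)*(z^2 - z - 12) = (z - 5)*(z + 3)*(z - 4)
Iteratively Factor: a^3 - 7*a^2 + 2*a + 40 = (a + 2)*(a^2 - 9*a + 20) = (a - 5)*(a + 2)*(a - 4)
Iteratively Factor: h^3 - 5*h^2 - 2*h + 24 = (h - 4)*(h^2 - h - 6) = (h - 4)*(h - 3)*(h + 2)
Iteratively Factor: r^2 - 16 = (r + 4)*(r - 4)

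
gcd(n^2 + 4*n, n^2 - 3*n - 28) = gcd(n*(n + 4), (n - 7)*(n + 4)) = n + 4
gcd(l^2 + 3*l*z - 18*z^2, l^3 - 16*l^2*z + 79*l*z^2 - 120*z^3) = -l + 3*z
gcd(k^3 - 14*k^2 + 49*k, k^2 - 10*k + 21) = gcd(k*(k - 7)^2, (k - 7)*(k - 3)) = k - 7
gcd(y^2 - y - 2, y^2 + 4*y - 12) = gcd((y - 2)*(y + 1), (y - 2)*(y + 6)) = y - 2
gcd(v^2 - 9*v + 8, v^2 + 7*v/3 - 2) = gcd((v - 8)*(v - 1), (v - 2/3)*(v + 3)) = 1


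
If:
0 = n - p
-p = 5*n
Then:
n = 0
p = 0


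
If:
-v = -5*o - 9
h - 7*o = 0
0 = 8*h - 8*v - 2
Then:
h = 259/8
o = 37/8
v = 257/8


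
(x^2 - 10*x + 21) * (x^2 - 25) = x^4 - 10*x^3 - 4*x^2 + 250*x - 525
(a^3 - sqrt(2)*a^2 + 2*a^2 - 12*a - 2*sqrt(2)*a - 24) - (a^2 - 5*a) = a^3 - sqrt(2)*a^2 + a^2 - 7*a - 2*sqrt(2)*a - 24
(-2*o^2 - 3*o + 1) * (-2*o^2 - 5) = 4*o^4 + 6*o^3 + 8*o^2 + 15*o - 5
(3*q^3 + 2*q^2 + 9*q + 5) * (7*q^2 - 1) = 21*q^5 + 14*q^4 + 60*q^3 + 33*q^2 - 9*q - 5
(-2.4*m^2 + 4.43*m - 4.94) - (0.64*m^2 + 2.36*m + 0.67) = -3.04*m^2 + 2.07*m - 5.61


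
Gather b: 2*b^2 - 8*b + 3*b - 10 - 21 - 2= 2*b^2 - 5*b - 33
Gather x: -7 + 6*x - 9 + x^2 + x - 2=x^2 + 7*x - 18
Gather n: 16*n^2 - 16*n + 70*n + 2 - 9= 16*n^2 + 54*n - 7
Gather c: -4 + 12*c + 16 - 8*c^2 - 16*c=-8*c^2 - 4*c + 12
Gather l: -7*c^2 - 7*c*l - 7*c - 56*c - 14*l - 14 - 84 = -7*c^2 - 63*c + l*(-7*c - 14) - 98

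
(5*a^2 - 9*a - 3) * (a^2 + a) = 5*a^4 - 4*a^3 - 12*a^2 - 3*a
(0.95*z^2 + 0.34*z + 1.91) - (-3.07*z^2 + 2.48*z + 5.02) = 4.02*z^2 - 2.14*z - 3.11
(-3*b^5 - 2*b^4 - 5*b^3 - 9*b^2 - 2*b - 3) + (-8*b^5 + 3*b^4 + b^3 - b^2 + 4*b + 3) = -11*b^5 + b^4 - 4*b^3 - 10*b^2 + 2*b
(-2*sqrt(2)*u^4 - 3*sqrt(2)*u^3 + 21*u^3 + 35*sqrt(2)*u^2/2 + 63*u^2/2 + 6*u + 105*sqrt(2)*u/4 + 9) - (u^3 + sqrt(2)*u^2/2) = -2*sqrt(2)*u^4 - 3*sqrt(2)*u^3 + 20*u^3 + 17*sqrt(2)*u^2 + 63*u^2/2 + 6*u + 105*sqrt(2)*u/4 + 9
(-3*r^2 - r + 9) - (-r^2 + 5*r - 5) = -2*r^2 - 6*r + 14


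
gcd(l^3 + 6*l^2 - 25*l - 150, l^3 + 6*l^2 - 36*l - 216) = l + 6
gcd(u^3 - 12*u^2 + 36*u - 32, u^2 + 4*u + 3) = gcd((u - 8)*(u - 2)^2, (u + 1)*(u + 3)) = 1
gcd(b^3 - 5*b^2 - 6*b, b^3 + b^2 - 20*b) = b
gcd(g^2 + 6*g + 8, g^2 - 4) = g + 2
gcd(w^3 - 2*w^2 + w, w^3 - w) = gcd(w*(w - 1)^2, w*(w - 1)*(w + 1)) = w^2 - w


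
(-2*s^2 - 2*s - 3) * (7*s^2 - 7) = -14*s^4 - 14*s^3 - 7*s^2 + 14*s + 21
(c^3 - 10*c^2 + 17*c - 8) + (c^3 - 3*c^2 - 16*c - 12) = 2*c^3 - 13*c^2 + c - 20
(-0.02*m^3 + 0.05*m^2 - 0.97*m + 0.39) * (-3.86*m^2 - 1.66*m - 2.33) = 0.0772*m^5 - 0.1598*m^4 + 3.7078*m^3 - 0.0117000000000003*m^2 + 1.6127*m - 0.9087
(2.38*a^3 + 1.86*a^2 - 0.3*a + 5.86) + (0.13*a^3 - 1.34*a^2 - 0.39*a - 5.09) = 2.51*a^3 + 0.52*a^2 - 0.69*a + 0.77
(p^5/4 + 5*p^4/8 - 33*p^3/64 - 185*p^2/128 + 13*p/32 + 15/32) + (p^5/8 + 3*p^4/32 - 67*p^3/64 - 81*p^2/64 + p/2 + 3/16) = 3*p^5/8 + 23*p^4/32 - 25*p^3/16 - 347*p^2/128 + 29*p/32 + 21/32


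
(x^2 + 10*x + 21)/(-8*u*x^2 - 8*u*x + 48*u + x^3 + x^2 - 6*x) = (x + 7)/(-8*u*x + 16*u + x^2 - 2*x)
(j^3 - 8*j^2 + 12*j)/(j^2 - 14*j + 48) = j*(j - 2)/(j - 8)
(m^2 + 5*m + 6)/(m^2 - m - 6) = (m + 3)/(m - 3)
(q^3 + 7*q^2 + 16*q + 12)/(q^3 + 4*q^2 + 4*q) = (q + 3)/q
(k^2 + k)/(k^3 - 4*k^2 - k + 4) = k/(k^2 - 5*k + 4)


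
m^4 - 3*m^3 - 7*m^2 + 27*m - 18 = (m - 3)*(m - 2)*(m - 1)*(m + 3)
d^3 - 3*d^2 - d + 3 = (d - 3)*(d - 1)*(d + 1)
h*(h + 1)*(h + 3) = h^3 + 4*h^2 + 3*h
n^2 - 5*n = n*(n - 5)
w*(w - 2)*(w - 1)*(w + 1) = w^4 - 2*w^3 - w^2 + 2*w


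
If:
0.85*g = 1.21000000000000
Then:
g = 1.42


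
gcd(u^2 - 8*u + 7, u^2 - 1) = u - 1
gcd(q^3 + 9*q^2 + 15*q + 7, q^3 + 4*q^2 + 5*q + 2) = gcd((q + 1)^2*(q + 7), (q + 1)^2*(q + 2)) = q^2 + 2*q + 1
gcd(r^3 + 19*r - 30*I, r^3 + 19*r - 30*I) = r^3 + 19*r - 30*I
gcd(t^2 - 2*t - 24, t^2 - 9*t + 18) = t - 6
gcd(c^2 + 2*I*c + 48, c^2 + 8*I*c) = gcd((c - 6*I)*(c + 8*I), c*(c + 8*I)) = c + 8*I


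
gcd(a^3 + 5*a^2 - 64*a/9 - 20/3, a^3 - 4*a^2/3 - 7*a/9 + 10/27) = a^2 - a - 10/9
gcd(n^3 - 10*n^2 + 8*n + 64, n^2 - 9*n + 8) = n - 8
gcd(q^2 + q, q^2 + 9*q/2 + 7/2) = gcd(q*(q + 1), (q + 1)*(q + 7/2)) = q + 1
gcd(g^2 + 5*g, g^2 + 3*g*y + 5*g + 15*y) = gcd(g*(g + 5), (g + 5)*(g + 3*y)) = g + 5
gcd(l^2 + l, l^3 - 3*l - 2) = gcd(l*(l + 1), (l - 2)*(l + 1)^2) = l + 1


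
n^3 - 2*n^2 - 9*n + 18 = (n - 3)*(n - 2)*(n + 3)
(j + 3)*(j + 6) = j^2 + 9*j + 18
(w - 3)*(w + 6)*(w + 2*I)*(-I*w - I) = -I*w^4 + 2*w^3 - 4*I*w^3 + 8*w^2 + 15*I*w^2 - 30*w + 18*I*w - 36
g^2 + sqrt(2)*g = g*(g + sqrt(2))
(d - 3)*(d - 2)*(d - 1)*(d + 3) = d^4 - 3*d^3 - 7*d^2 + 27*d - 18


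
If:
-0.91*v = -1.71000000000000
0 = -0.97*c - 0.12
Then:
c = -0.12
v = 1.88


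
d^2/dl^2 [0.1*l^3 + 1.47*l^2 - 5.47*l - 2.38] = 0.6*l + 2.94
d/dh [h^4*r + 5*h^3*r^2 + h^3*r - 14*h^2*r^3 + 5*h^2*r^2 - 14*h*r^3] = r*(4*h^3 + 15*h^2*r + 3*h^2 - 28*h*r^2 + 10*h*r - 14*r^2)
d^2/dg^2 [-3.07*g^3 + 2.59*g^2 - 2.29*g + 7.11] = 5.18 - 18.42*g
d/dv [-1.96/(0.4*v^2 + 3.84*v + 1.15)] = (1.568*v + 7.5264)/(0.4*v^2 + 3.84*v + 1.15)^2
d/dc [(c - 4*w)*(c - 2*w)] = 2*c - 6*w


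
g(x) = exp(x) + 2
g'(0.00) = 1.00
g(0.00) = 3.00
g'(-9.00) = 0.00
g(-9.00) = 2.00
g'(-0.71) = 0.49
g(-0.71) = 2.49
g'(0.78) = 2.18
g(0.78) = 4.18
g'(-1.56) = 0.21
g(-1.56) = 2.21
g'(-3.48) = 0.03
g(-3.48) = 2.03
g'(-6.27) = 0.00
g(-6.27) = 2.00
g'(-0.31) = 0.73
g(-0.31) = 2.73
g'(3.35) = 28.50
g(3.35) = 30.50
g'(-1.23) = 0.29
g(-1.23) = 2.29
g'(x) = exp(x)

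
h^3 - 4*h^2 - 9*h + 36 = (h - 4)*(h - 3)*(h + 3)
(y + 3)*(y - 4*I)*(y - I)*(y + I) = y^4 + 3*y^3 - 4*I*y^3 + y^2 - 12*I*y^2 + 3*y - 4*I*y - 12*I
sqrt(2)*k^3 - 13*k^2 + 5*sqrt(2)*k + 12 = (k - 6*sqrt(2))*(k - sqrt(2))*(sqrt(2)*k + 1)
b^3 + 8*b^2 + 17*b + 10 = (b + 1)*(b + 2)*(b + 5)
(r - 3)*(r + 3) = r^2 - 9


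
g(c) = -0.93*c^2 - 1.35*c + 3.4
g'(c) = -1.86*c - 1.35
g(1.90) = -2.52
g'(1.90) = -4.88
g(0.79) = 1.75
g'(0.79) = -2.82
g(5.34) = -30.33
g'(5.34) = -11.28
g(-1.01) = 3.81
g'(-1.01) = 0.53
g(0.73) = 1.92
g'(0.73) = -2.71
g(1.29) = 0.11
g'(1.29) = -3.75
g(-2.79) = -0.07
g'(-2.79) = 3.84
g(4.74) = -23.89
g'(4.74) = -10.17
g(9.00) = -84.08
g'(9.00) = -18.09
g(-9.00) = -59.78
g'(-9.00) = 15.39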